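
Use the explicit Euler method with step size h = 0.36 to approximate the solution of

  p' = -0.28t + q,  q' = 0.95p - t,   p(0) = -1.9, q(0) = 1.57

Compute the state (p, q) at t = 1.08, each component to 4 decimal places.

-0.9921, -0.2807

Euler on (p,q): p_{n+1} = p_n + h·p', q_{n+1} = q_n + h·q'.
0.000000: (-1.900000, 1.570000); f=(1.570000, -1.805000) → (-1.334800, 0.920200)
0.360000: (-1.334800, 0.920200); f=(0.819400, -1.628060) → (-1.039816, 0.334098)
0.720000: (-1.039816, 0.334098); f=(0.132498, -1.707825) → (-0.992117, -0.280719)
(p(1.08), q(1.08)) ≈ (-0.9921, -0.2807)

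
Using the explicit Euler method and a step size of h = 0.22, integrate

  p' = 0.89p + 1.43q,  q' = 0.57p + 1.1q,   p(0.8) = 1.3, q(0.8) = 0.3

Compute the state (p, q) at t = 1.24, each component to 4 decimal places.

Euler on (p,q): p_{n+1} = p_n + h·p', q_{n+1} = q_n + h·q'.
0.800000: (1.300000, 0.300000); f=(1.586000, 1.071000) → (1.648920, 0.535620)
1.020000: (1.648920, 0.535620); f=(2.233475, 1.529066) → (2.140285, 0.872015)
(p(1.24), q(1.24)) ≈ (2.1403, 0.8720)

2.1403, 0.8720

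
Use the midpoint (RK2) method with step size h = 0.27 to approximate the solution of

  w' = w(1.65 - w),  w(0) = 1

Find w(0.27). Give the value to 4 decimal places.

1.1651

Midpoint: k1 = f(x_n, w_n); k2 = f(x_n + h/2, w_n + (h/2)·k1); w_{n+1} = w_n + h·k2.
x=0.000000, w=1.000000:
  k1 = f(0.000000, 1.000000) = 0.650000
  k2 = f(0.135000, 1.087750) = 0.611587
  w ← 1.000000 + 0.27·0.611587 = 1.165129
w(0.27) ≈ 1.1651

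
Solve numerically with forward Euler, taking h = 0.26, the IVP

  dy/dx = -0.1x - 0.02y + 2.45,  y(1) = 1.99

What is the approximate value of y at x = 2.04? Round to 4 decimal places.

4.3335

Euler: y_{n+1} = y_n + h·f(x_n, y_n).
x=1.000000, y=1.990000: f=2.310200 → y ← 1.990000 + 0.26·2.310200 = 2.590652
x=1.260000, y=2.590652: f=2.272187 → y ← 2.590652 + 0.26·2.272187 = 3.181421
x=1.520000, y=3.181421: f=2.234372 → y ← 3.181421 + 0.26·2.234372 = 3.762357
x=1.780000, y=3.762357: f=2.196753 → y ← 3.762357 + 0.26·2.196753 = 4.333513
y(2.04) ≈ 4.3335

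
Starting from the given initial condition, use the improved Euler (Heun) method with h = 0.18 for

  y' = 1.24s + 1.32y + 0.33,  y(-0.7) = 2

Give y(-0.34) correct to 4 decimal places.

3.0496

Heun: k1 = f(s_n, y_n); k2 = f(s_n + h, y_n + h·k1); y_{n+1} = y_n + (h/2)·(k1 + k2).
s=-0.700000, y=2.000000:
  k1 = f(-0.700000, 2.000000) = 2.102000
  k2 = f(-0.520000, 2.378360) = 2.824635
  y ← 2.000000 + (0.18/2)·(2.102000 + 2.824635) = 2.443397
s=-0.520000, y=2.443397:
  k1 = f(-0.520000, 2.443397) = 2.910484
  k2 = f(-0.340000, 2.967284) = 3.825215
  y ← 2.443397 + (0.18/2)·(2.910484 + 3.825215) = 3.049610
y(-0.34) ≈ 3.0496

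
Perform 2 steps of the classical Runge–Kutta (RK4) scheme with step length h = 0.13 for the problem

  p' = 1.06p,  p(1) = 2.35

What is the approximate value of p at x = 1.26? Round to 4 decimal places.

3.0957

RK4: k1 = f(x_n, p_n); k2 = f(x_n + h/2, p_n + (h/2)·k1); k3 = f(x_n + h/2, p_n + (h/2)·k2); k4 = f(x_n + h, p_n + h·k3); p_{n+1} = p_n + (h/6)·(k1 + 2k2 + 2k3 + k4).
x=1.000000, p=2.350000:
  k1 = f(1.000000, 2.350000) = 2.491000
  k2 = f(1.065000, 2.511915) = 2.662630
  k3 = f(1.065000, 2.523071) = 2.674455
  k4 = f(1.130000, 2.697679) = 2.859540
  p ← 2.350000 + (0.13/6)·(k1 + 2k2 + 2k3 + k4) = 2.697202
x=1.130000, p=2.697202:
  k1 = f(1.130000, 2.697202) = 2.859034
  k2 = f(1.195000, 2.883039) = 3.056022
  k3 = f(1.195000, 2.895843) = 3.069594
  k4 = f(1.260000, 3.096249) = 3.282024
  p ← 2.697202 + (0.13/6)·(k1 + 2k2 + 2k3 + k4) = 3.095702
p(1.26) ≈ 3.0957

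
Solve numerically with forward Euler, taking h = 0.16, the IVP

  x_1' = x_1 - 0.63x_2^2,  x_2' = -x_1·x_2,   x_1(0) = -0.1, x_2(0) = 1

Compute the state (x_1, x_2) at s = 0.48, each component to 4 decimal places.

Euler on (x_1,x_2): x_1_{n+1} = x_1_n + h·x_1', x_2_{n+1} = x_2_n + h·x_2'.
0.000000: (-0.100000, 1.000000); f=(-0.730000, 0.100000) → (-0.216800, 1.016000)
0.160000: (-0.216800, 1.016000); f=(-0.867121, 0.220269) → (-0.355539, 1.051243)
0.320000: (-0.355539, 1.051243); f=(-1.051760, 0.373758) → (-0.523821, 1.111044)
(x_1(0.48), x_2(0.48)) ≈ (-0.5238, 1.1110)

-0.5238, 1.1110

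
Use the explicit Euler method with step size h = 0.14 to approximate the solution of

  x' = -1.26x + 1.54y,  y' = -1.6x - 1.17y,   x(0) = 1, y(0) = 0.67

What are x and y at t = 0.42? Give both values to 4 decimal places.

0.7302, -0.1410

Euler on (x,y): x_{n+1} = x_n + h·x', y_{n+1} = y_n + h·y'.
0.000000: (1.000000, 0.670000); f=(-0.228200, -2.383900) → (0.968052, 0.336254)
0.140000: (0.968052, 0.336254); f=(-0.701914, -1.942300) → (0.869784, 0.064332)
0.280000: (0.869784, 0.064332); f=(-0.996857, -1.466923) → (0.730224, -0.141037)
(x(0.42), y(0.42)) ≈ (0.7302, -0.1410)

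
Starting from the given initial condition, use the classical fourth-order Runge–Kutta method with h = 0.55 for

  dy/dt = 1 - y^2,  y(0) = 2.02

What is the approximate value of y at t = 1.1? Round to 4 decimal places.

1.0784

RK4: k1 = f(t_n, y_n); k2 = f(t_n + h/2, y_n + (h/2)·k1); k3 = f(t_n + h/2, y_n + (h/2)·k2); k4 = f(t_n + h, y_n + h·k3); y_{n+1} = y_n + (h/6)·(k1 + 2k2 + 2k3 + k4).
t=0.000000, y=2.020000:
  k1 = f(0.000000, 2.020000) = -3.080400
  k2 = f(0.275000, 1.172890) = -0.375671
  k3 = f(0.275000, 1.916690) = -2.673702
  k4 = f(0.550000, 0.549464) = 0.698090
  y ← 2.020000 + (0.55/6)·(k1 + 2k2 + 2k3 + k4) = 1.242570
t=0.550000, y=1.242570:
  k1 = f(0.550000, 1.242570) = -0.543980
  k2 = f(0.825000, 1.092975) = -0.194595
  k3 = f(0.825000, 1.189056) = -0.413854
  k4 = f(1.100000, 1.014950) = -0.030123
  y ← 1.242570 + (0.55/6)·(k1 + 2k2 + 2k3 + k4) = 1.078395
y(1.1) ≈ 1.0784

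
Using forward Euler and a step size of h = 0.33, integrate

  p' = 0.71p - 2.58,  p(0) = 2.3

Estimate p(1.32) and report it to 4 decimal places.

Euler: p_{n+1} = p_n + h·f(t_n, p_n).
t=0.000000, p=2.300000: f=-0.947000 → p ← 2.300000 + 0.33·(-0.947000) = 1.987490
t=0.330000, p=1.987490: f=-1.168882 → p ← 1.987490 + 0.33·(-1.168882) = 1.601759
t=0.660000, p=1.601759: f=-1.442751 → p ← 1.601759 + 0.33·(-1.442751) = 1.125651
t=0.990000, p=1.125651: f=-1.780788 → p ← 1.125651 + 0.33·(-1.780788) = 0.537991
p(1.32) ≈ 0.5380

0.5380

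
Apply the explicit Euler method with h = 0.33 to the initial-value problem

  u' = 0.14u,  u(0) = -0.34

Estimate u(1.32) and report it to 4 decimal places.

-0.4073

Euler: u_{n+1} = u_n + h·f(s_n, u_n).
s=0.000000, u=-0.340000: f=-0.047600 → u ← -0.340000 + 0.33·(-0.047600) = -0.355708
s=0.330000, u=-0.355708: f=-0.049799 → u ← -0.355708 + 0.33·(-0.049799) = -0.372142
s=0.660000, u=-0.372142: f=-0.052100 → u ← -0.372142 + 0.33·(-0.052100) = -0.389335
s=0.990000, u=-0.389335: f=-0.054507 → u ← -0.389335 + 0.33·(-0.054507) = -0.407322
u(1.32) ≈ -0.4073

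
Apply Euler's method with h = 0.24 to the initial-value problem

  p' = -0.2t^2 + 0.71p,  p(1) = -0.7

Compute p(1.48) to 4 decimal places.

-1.0889

Euler: p_{n+1} = p_n + h·f(t_n, p_n).
t=1.000000, p=-0.700000: f=-0.697000 → p ← -0.700000 + 0.24·(-0.697000) = -0.867280
t=1.240000, p=-0.867280: f=-0.923289 → p ← -0.867280 + 0.24·(-0.923289) = -1.088869
p(1.48) ≈ -1.0889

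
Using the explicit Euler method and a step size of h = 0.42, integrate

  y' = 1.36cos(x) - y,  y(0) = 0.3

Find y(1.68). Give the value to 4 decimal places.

0.7167

Euler: y_{n+1} = y_n + h·f(x_n, y_n).
x=0.000000, y=0.300000: f=1.060000 → y ← 0.300000 + 0.42·1.060000 = 0.745200
x=0.420000, y=0.745200: f=0.496601 → y ← 0.745200 + 0.42·0.496601 = 0.953772
x=0.840000, y=0.953772: f=-0.046023 → y ← 0.953772 + 0.42·(-0.046023) = 0.934443
x=1.260000, y=0.934443: f=-0.518532 → y ← 0.934443 + 0.42·(-0.518532) = 0.716659
y(1.68) ≈ 0.7167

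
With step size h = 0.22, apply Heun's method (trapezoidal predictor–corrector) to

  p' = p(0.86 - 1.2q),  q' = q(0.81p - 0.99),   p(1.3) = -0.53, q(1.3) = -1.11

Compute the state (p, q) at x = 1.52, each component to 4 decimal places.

Heun on (p,q): k1 = f(x_n, state_n); k2 = f(x_n + h, state_n + h·k1); state_{n+1} = state_n + (h/2)·(k1 + k2).
1.300000: (-0.530000, -1.110000)
  k1 = (-1.161760, 1.575423)
  predictor → (-0.785587, -0.763407)
  k2 = (-1.395272, 1.241548)
  → (-0.811274, -0.800133)
(p(1.52), q(1.52)) ≈ (-0.8113, -0.8001)

-0.8113, -0.8001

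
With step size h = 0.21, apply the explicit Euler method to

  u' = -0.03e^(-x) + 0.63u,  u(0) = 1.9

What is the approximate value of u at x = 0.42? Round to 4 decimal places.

2.4238

Euler: u_{n+1} = u_n + h·f(x_n, u_n).
x=0.000000, u=1.900000: f=1.167000 → u ← 1.900000 + 0.21·1.167000 = 2.145070
x=0.210000, u=2.145070: f=1.327077 → u ← 2.145070 + 0.21·1.327077 = 2.423756
u(0.42) ≈ 2.4238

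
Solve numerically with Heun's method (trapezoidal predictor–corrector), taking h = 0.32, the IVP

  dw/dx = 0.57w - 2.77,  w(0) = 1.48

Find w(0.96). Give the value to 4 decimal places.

Heun: k1 = f(x_n, w_n); k2 = f(x_n + h, w_n + h·k1); w_{n+1} = w_n + (h/2)·(k1 + k2).
x=0.000000, w=1.480000:
  k1 = f(0.000000, 1.480000) = -1.926400
  k2 = f(0.320000, 0.863552) = -2.277775
  w ← 1.480000 + (0.32/2)·(-1.926400 + (-2.277775)) = 0.807332
x=0.320000, w=0.807332:
  k1 = f(0.320000, 0.807332) = -2.309821
  k2 = f(0.640000, 0.068189) = -2.731132
  w ← 0.807332 + (0.32/2)·(-2.309821 + (-2.731132)) = 0.000779
x=0.640000, w=0.000779:
  k1 = f(0.640000, 0.000779) = -2.769556
  k2 = f(0.960000, -0.885478) = -3.274723
  w ← 0.000779 + (0.32/2)·(-2.769556 + (-3.274723)) = -0.966305
w(0.96) ≈ -0.9663

-0.9663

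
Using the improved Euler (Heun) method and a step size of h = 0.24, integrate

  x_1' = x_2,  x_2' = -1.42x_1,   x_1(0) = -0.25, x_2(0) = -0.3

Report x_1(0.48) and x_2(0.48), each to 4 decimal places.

Heun on (x_1,x_2): k1 = f(x_n, state_n); k2 = f(x_n + h, state_n + h·k1); state_{n+1} = state_n + (h/2)·(k1 + k2).
0.000000: (-0.250000, -0.300000)
  k1 = (-0.300000, 0.355000)
  predictor → (-0.322000, -0.214800)
  k2 = (-0.214800, 0.457240)
  → (-0.311776, -0.202531)
0.240000: (-0.311776, -0.202531)
  k1 = (-0.202531, 0.442722)
  predictor → (-0.360383, -0.096278)
  k2 = (-0.096278, 0.511745)
  → (-0.347633, -0.087995)
(x_1(0.48), x_2(0.48)) ≈ (-0.3476, -0.0880)

-0.3476, -0.0880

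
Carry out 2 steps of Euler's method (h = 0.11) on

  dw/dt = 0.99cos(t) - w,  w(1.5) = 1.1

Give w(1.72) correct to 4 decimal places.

0.8739

Euler: w_{n+1} = w_n + h·f(t_n, w_n).
t=1.500000, w=1.100000: f=-1.029970 → w ← 1.100000 + 0.11·(-1.029970) = 0.986703
t=1.610000, w=0.986703: f=-1.025505 → w ← 0.986703 + 0.11·(-1.025505) = 0.873898
w(1.72) ≈ 0.8739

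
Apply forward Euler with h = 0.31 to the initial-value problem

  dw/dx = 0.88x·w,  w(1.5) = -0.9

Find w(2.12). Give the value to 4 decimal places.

Euler: w_{n+1} = w_n + h·f(x_n, w_n).
x=1.500000, w=-0.900000: f=-1.188000 → w ← -0.900000 + 0.31·(-1.188000) = -1.268280
x=1.810000, w=-1.268280: f=-2.020116 → w ← -1.268280 + 0.31·(-2.020116) = -1.894516
w(2.12) ≈ -1.8945

-1.8945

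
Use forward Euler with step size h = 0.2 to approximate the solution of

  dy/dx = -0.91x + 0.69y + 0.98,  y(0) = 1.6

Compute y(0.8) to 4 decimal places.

Euler: y_{n+1} = y_n + h·f(x_n, y_n).
x=0.000000, y=1.600000: f=2.084000 → y ← 1.600000 + 0.2·2.084000 = 2.016800
x=0.200000, y=2.016800: f=2.189592 → y ← 2.016800 + 0.2·2.189592 = 2.454718
x=0.400000, y=2.454718: f=2.309756 → y ← 2.454718 + 0.2·2.309756 = 2.916670
x=0.600000, y=2.916670: f=2.446502 → y ← 2.916670 + 0.2·2.446502 = 3.405970
y(0.8) ≈ 3.4060

3.4060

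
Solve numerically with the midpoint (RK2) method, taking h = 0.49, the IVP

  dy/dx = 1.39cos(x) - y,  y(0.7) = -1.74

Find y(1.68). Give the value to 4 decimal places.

Midpoint: k1 = f(x_n, y_n); k2 = f(x_n + h/2, y_n + (h/2)·k1); y_{n+1} = y_n + h·k2.
x=0.700000, y=-1.740000:
  k1 = f(0.700000, -1.740000) = 2.803131
  k2 = f(0.945000, -1.053233) = 1.867416
  y ← -1.740000 + 0.49·1.867416 = -0.824966
x=1.190000, y=-0.824966:
  k1 = f(1.190000, -0.824966) = 1.341574
  k2 = f(1.435000, -0.496281) = 0.684458
  y ← -0.824966 + 0.49·0.684458 = -0.489582
y(1.68) ≈ -0.4896

-0.4896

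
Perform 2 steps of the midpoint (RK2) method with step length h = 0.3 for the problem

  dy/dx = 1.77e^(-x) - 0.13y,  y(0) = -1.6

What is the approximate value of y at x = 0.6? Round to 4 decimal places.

Midpoint: k1 = f(x_n, y_n); k2 = f(x_n + h/2, y_n + (h/2)·k1); y_{n+1} = y_n + h·k2.
x=0.000000, y=-1.600000:
  k1 = f(0.000000, -1.600000) = 1.978000
  k2 = f(0.150000, -1.303300) = 1.692882
  y ← -1.600000 + 0.3·1.692882 = -1.092135
x=0.300000, y=-1.092135:
  k1 = f(0.300000, -1.092135) = 1.453226
  k2 = f(0.450000, -0.874151) = 1.242242
  y ← -1.092135 + 0.3·1.242242 = -0.719463
y(0.6) ≈ -0.7195

-0.7195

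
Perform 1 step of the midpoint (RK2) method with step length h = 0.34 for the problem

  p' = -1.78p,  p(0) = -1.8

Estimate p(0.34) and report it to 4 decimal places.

-1.0403

Midpoint: k1 = f(x_n, p_n); k2 = f(x_n + h/2, p_n + (h/2)·k1); p_{n+1} = p_n + h·k2.
x=0.000000, p=-1.800000:
  k1 = f(0.000000, -1.800000) = 3.204000
  k2 = f(0.170000, -1.255320) = 2.234470
  p ← -1.800000 + 0.34·2.234470 = -1.040280
p(0.34) ≈ -1.0403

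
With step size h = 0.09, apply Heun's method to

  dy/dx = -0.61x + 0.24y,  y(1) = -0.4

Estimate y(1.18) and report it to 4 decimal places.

-0.5398

Heun: k1 = f(x_n, y_n); k2 = f(x_n + h, y_n + h·k1); y_{n+1} = y_n + (h/2)·(k1 + k2).
x=1.000000, y=-0.400000:
  k1 = f(1.000000, -0.400000) = -0.706000
  k2 = f(1.090000, -0.463540) = -0.776150
  y ← -0.400000 + (0.09/2)·(-0.706000 + (-0.776150)) = -0.466697
x=1.090000, y=-0.466697:
  k1 = f(1.090000, -0.466697) = -0.776907
  k2 = f(1.180000, -0.536618) = -0.848588
  y ← -0.466697 + (0.09/2)·(-0.776907 + (-0.848588)) = -0.539844
y(1.18) ≈ -0.5398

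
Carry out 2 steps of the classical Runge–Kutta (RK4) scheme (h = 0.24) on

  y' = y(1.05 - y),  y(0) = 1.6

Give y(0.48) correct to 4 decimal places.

1.3252

RK4: k1 = f(t_n, y_n); k2 = f(t_n + h/2, y_n + (h/2)·k1); k3 = f(t_n + h/2, y_n + (h/2)·k2); k4 = f(t_n + h, y_n + h·k3); y_{n+1} = y_n + (h/6)·(k1 + 2k2 + 2k3 + k4).
t=0.000000, y=1.600000:
  k1 = f(0.000000, 1.600000) = -0.880000
  k2 = f(0.120000, 1.494400) = -0.664111
  k3 = f(0.120000, 1.520307) = -0.715010
  k4 = f(0.240000, 1.428398) = -0.540502
  y ← 1.600000 + (0.24/6)·(k1 + 2k2 + 2k3 + k4) = 1.432850
t=0.240000, y=1.432850:
  k1 = f(0.240000, 1.432850) = -0.548567
  k2 = f(0.360000, 1.367022) = -0.433376
  k3 = f(0.360000, 1.380845) = -0.456846
  k4 = f(0.480000, 1.323207) = -0.361510
  y ← 1.432850 + (0.24/6)·(k1 + 2k2 + 2k3 + k4) = 1.325229
y(0.48) ≈ 1.3252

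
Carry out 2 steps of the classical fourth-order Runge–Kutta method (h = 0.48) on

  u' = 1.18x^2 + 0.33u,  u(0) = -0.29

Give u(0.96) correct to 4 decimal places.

-0.0207

RK4: k1 = f(x_n, u_n); k2 = f(x_n + h/2, u_n + (h/2)·k1); k3 = f(x_n + h/2, u_n + (h/2)·k2); k4 = f(x_n + h, u_n + h·k3); u_{n+1} = u_n + (h/6)·(k1 + 2k2 + 2k3 + k4).
x=0.000000, u=-0.290000:
  k1 = f(0.000000, -0.290000) = -0.095700
  k2 = f(0.240000, -0.312968) = -0.035311
  k3 = f(0.240000, -0.298475) = -0.030529
  k4 = f(0.480000, -0.304654) = 0.171336
  u ← -0.290000 + (0.48/6)·(k1 + 2k2 + 2k3 + k4) = -0.294484
x=0.480000, u=-0.294484:
  k1 = f(0.480000, -0.294484) = 0.174692
  k2 = f(0.720000, -0.252557) = 0.528368
  k3 = f(0.720000, -0.167675) = 0.556379
  k4 = f(0.960000, -0.027422) = 1.078439
  u ← -0.294484 + (0.48/6)·(k1 + 2k2 + 2k3 + k4) = -0.020673
u(0.96) ≈ -0.0207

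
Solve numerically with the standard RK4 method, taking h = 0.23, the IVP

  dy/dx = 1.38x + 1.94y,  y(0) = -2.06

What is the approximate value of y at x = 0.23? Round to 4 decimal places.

RK4: k1 = f(x_n, y_n); k2 = f(x_n + h/2, y_n + (h/2)·k1); k3 = f(x_n + h/2, y_n + (h/2)·k2); k4 = f(x_n + h, y_n + h·k3); y_{n+1} = y_n + (h/6)·(k1 + 2k2 + 2k3 + k4).
x=0.000000, y=-2.060000:
  k1 = f(0.000000, -2.060000) = -3.996400
  k2 = f(0.115000, -2.519586) = -4.729297
  k3 = f(0.115000, -2.603869) = -4.892806
  k4 = f(0.230000, -3.185345) = -5.862170
  y ← -2.060000 + (0.23/6)·(k1 + 2k2 + 2k3 + k4) = -3.175606
y(0.23) ≈ -3.1756

-3.1756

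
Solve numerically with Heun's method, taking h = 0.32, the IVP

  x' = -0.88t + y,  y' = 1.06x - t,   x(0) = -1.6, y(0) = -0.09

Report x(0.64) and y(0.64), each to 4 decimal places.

-2.2282, -1.4923

Heun on (x,y): k1 = f(t_n, state_n); k2 = f(t_n + h, state_n + h·k1); state_{n+1} = state_n + (h/2)·(k1 + k2).
0.000000: (-1.600000, -0.090000)
  k1 = (-0.090000, -1.696000)
  predictor → (-1.628800, -0.632720)
  k2 = (-0.914320, -2.046528)
  → (-1.760691, -0.688804)
0.320000: (-1.760691, -0.688804)
  k1 = (-0.970404, -2.186333)
  predictor → (-2.071221, -1.388431)
  k2 = (-1.951631, -2.835494)
  → (-2.228217, -1.492297)
(x(0.64), y(0.64)) ≈ (-2.2282, -1.4923)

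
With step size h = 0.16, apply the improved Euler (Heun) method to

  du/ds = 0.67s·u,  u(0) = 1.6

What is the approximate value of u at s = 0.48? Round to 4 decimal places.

Heun: k1 = f(s_n, u_n); k2 = f(s_n + h, u_n + h·k1); u_{n+1} = u_n + (h/2)·(k1 + k2).
s=0.000000, u=1.600000:
  k1 = f(0.000000, 1.600000) = 0.000000
  k2 = f(0.160000, 1.600000) = 0.171520
  u ← 1.600000 + (0.16/2)·(0.000000 + 0.171520) = 1.613722
s=0.160000, u=1.613722:
  k1 = f(0.160000, 1.613722) = 0.172991
  k2 = f(0.320000, 1.641400) = 0.351916
  u ← 1.613722 + (0.16/2)·(0.172991 + 0.351916) = 1.655714
s=0.320000, u=1.655714:
  k1 = f(0.320000, 1.655714) = 0.354985
  k2 = f(0.480000, 1.712512) = 0.550744
  u ← 1.655714 + (0.16/2)·(0.354985 + 0.550744) = 1.728172
u(0.48) ≈ 1.7282

1.7282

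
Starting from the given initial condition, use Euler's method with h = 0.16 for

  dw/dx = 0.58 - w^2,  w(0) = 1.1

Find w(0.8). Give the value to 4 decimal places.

Euler: w_{n+1} = w_n + h·f(x_n, w_n).
x=0.000000, w=1.100000: f=-0.630000 → w ← 1.100000 + 0.16·(-0.630000) = 0.999200
x=0.160000, w=0.999200: f=-0.418401 → w ← 0.999200 + 0.16·(-0.418401) = 0.932256
x=0.320000, w=0.932256: f=-0.289101 → w ← 0.932256 + 0.16·(-0.289101) = 0.886000
x=0.480000, w=0.886000: f=-0.204996 → w ← 0.886000 + 0.16·(-0.204996) = 0.853200
x=0.640000, w=0.853200: f=-0.147951 → w ← 0.853200 + 0.16·(-0.147951) = 0.829528
w(0.8) ≈ 0.8295

0.8295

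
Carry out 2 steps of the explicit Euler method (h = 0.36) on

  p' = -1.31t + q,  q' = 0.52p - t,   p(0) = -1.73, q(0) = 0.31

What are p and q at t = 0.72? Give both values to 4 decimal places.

Euler on (p,q): p_{n+1} = p_n + h·p', q_{n+1} = q_n + h·q'.
0.000000: (-1.730000, 0.310000); f=(0.310000, -0.899600) → (-1.618400, -0.013856)
0.360000: (-1.618400, -0.013856); f=(-0.485456, -1.201568) → (-1.793164, -0.446420)
(p(0.72), q(0.72)) ≈ (-1.7932, -0.4464)

-1.7932, -0.4464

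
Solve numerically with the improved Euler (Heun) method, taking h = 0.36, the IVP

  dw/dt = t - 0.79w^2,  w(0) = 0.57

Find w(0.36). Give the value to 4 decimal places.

Heun: k1 = f(t_n, w_n); k2 = f(t_n + h, w_n + h·k1); w_{n+1} = w_n + (h/2)·(k1 + k2).
t=0.000000, w=0.570000:
  k1 = f(0.000000, 0.570000) = -0.256671
  k2 = f(0.360000, 0.477598) = 0.179801
  w ← 0.570000 + (0.36/2)·(-0.256671 + 0.179801) = 0.556163
w(0.36) ≈ 0.5562

0.5562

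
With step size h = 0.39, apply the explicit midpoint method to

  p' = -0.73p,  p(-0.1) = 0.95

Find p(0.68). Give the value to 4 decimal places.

Midpoint: k1 = f(x_n, p_n); k2 = f(x_n + h/2, p_n + (h/2)·k1); p_{n+1} = p_n + h·k2.
x=-0.100000, p=0.950000:
  k1 = f(-0.100000, 0.950000) = -0.693500
  k2 = f(0.095000, 0.814767) = -0.594780
  p ← 0.950000 + 0.39·(-0.594780) = 0.718036
x=0.290000, p=0.718036:
  k1 = f(0.290000, 0.718036) = -0.524166
  k2 = f(0.485000, 0.615823) = -0.449551
  p ← 0.718036 + 0.39·(-0.449551) = 0.542711
p(0.68) ≈ 0.5427

0.5427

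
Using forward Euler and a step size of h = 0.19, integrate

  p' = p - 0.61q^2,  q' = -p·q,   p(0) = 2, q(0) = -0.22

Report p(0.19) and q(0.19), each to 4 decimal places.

2.3744, -0.1364

Euler on (p,q): p_{n+1} = p_n + h·p', q_{n+1} = q_n + h·q'.
0.000000: (2.000000, -0.220000); f=(1.970476, 0.440000) → (2.374390, -0.136400)
(p(0.19), q(0.19)) ≈ (2.3744, -0.1364)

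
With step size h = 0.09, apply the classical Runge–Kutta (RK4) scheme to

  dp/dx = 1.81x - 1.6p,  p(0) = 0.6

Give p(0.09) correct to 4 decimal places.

0.5265

RK4: k1 = f(x_n, p_n); k2 = f(x_n + h/2, p_n + (h/2)·k1); k3 = f(x_n + h/2, p_n + (h/2)·k2); k4 = f(x_n + h, p_n + h·k3); p_{n+1} = p_n + (h/6)·(k1 + 2k2 + 2k3 + k4).
x=0.000000, p=0.600000:
  k1 = f(0.000000, 0.600000) = -0.960000
  k2 = f(0.045000, 0.556800) = -0.809430
  k3 = f(0.045000, 0.563576) = -0.820271
  k4 = f(0.090000, 0.526176) = -0.678981
  p ← 0.600000 + (0.09/6)·(k1 + 2k2 + 2k3 + k4) = 0.526524
p(0.09) ≈ 0.5265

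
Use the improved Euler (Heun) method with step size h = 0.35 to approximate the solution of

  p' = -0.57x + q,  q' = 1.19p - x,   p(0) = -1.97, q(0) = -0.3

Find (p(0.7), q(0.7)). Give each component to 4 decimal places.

-2.9652, -2.4282

Heun on (p,q): k1 = f(x_n, state_n); k2 = f(x_n + h, state_n + h·k1); state_{n+1} = state_n + (h/2)·(k1 + k2).
0.000000: (-1.970000, -0.300000)
  k1 = (-0.300000, -2.344300)
  predictor → (-2.075000, -1.120505)
  k2 = (-1.320005, -2.819250)
  → (-2.253501, -1.203621)
0.350000: (-2.253501, -1.203621)
  k1 = (-1.403121, -3.031666)
  predictor → (-2.744593, -2.264704)
  k2 = (-2.663704, -3.966066)
  → (-2.965195, -2.428224)
(p(0.7), q(0.7)) ≈ (-2.9652, -2.4282)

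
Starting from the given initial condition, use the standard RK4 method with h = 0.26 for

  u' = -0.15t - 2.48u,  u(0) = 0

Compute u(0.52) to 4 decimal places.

-0.0138

RK4: k1 = f(t_n, u_n); k2 = f(t_n + h/2, u_n + (h/2)·k1); k3 = f(t_n + h/2, u_n + (h/2)·k2); k4 = f(t_n + h, u_n + h·k3); u_{n+1} = u_n + (h/6)·(k1 + 2k2 + 2k3 + k4).
t=0.000000, u=0.000000:
  k1 = f(0.000000, 0.000000) = 0.000000
  k2 = f(0.130000, 0.000000) = -0.019500
  k3 = f(0.130000, -0.002535) = -0.013213
  k4 = f(0.260000, -0.003435) = -0.030480
  u ← 0.000000 + (0.26/6)·(k1 + 2k2 + 2k3 + k4) = -0.004156
t=0.260000, u=-0.004156:
  k1 = f(0.260000, -0.004156) = -0.028693
  k2 = f(0.390000, -0.007886) = -0.038943
  k3 = f(0.390000, -0.009218) = -0.035638
  k4 = f(0.520000, -0.013422) = -0.044714
  u ← -0.004156 + (0.26/6)·(k1 + 2k2 + 2k3 + k4) = -0.013801
u(0.52) ≈ -0.0138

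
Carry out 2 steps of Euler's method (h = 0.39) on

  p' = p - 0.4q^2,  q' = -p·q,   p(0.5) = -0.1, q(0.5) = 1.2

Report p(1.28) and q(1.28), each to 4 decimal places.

-0.7480, 1.4236

Euler on (p,q): p_{n+1} = p_n + h·p', q_{n+1} = q_n + h·q'.
0.500000: (-0.100000, 1.200000); f=(-0.676000, 0.120000) → (-0.363640, 1.246800)
0.890000: (-0.363640, 1.246800); f=(-0.985444, 0.453386) → (-0.747963, 1.423621)
(p(1.28), q(1.28)) ≈ (-0.7480, 1.4236)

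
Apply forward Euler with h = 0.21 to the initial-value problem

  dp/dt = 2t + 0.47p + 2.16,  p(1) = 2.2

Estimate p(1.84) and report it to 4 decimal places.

7.8173

Euler: p_{n+1} = p_n + h·f(t_n, p_n).
t=1.000000, p=2.200000: f=5.194000 → p ← 2.200000 + 0.21·5.194000 = 3.290740
t=1.210000, p=3.290740: f=6.126648 → p ← 3.290740 + 0.21·6.126648 = 4.577336
t=1.420000, p=4.577336: f=7.151348 → p ← 4.577336 + 0.21·7.151348 = 6.079119
t=1.630000, p=6.079119: f=8.277186 → p ← 6.079119 + 0.21·8.277186 = 7.817328
p(1.84) ≈ 7.8173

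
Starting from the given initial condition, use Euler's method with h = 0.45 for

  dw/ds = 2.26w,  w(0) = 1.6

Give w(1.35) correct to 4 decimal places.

Euler: w_{n+1} = w_n + h·f(s_n, w_n).
s=0.000000, w=1.600000: f=3.616000 → w ← 1.600000 + 0.45·3.616000 = 3.227200
s=0.450000, w=3.227200: f=7.293472 → w ← 3.227200 + 0.45·7.293472 = 6.509262
s=0.900000, w=6.509262: f=14.710933 → w ← 6.509262 + 0.45·14.710933 = 13.129182
w(1.35) ≈ 13.1292

13.1292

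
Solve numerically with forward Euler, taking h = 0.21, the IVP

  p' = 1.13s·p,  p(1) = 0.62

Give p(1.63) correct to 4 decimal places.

Euler: p_{n+1} = p_n + h·f(s_n, p_n).
s=1.000000, p=0.620000: f=0.700600 → p ← 0.620000 + 0.21·0.700600 = 0.767126
s=1.210000, p=0.767126: f=1.048891 → p ← 0.767126 + 0.21·1.048891 = 0.987393
s=1.420000, p=0.987393: f=1.584371 → p ← 0.987393 + 0.21·1.584371 = 1.320111
p(1.63) ≈ 1.3201

1.3201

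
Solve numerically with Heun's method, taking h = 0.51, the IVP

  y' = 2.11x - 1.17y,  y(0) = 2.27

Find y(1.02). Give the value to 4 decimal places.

Heun: k1 = f(x_n, y_n); k2 = f(x_n + h, y_n + h·k1); y_{n+1} = y_n + (h/2)·(k1 + k2).
x=0.000000, y=2.270000:
  k1 = f(0.000000, 2.270000) = -2.655900
  k2 = f(0.510000, 0.915491) = 0.004976
  y ← 2.270000 + (0.51/2)·(-2.655900 + 0.004976) = 1.594014
x=0.510000, y=1.594014:
  k1 = f(0.510000, 1.594014) = -0.788897
  k2 = f(1.020000, 1.191677) = 0.757938
  y ← 1.594014 + (0.51/2)·(-0.788897 + 0.757938) = 1.586120
y(1.02) ≈ 1.5861

1.5861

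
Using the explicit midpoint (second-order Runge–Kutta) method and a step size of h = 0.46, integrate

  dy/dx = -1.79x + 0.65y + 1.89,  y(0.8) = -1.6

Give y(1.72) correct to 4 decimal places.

Midpoint: k1 = f(x_n, y_n); k2 = f(x_n + h/2, y_n + (h/2)·k1); y_{n+1} = y_n + h·k2.
x=0.800000, y=-1.600000:
  k1 = f(0.800000, -1.600000) = -0.582000
  k2 = f(1.030000, -1.733860) = -1.080709
  y ← -1.600000 + 0.46·(-1.080709) = -2.097126
x=1.260000, y=-2.097126:
  k1 = f(1.260000, -2.097126) = -1.728532
  k2 = f(1.490000, -2.494688) = -2.398648
  y ← -2.097126 + 0.46·(-2.398648) = -3.200504
y(1.72) ≈ -3.2005

-3.2005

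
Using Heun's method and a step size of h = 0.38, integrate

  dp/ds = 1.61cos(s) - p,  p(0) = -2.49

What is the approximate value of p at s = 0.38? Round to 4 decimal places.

Heun: k1 = f(s_n, p_n); k2 = f(s_n + h, p_n + h·k1); p_{n+1} = p_n + (h/2)·(k1 + k2).
s=0.000000, p=-2.490000:
  k1 = f(0.000000, -2.490000) = 4.100000
  k2 = f(0.380000, -0.932000) = 2.427150
  p ← -2.490000 + (0.38/2)·(4.100000 + 2.427150) = -1.249841
p(0.38) ≈ -1.2498

-1.2498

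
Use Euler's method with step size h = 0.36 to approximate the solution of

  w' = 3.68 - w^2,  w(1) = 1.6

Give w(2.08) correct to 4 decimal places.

1.9312

Euler: w_{n+1} = w_n + h·f(x_n, w_n).
x=1.000000, w=1.600000: f=1.120000 → w ← 1.600000 + 0.36·1.120000 = 2.003200
x=1.360000, w=2.003200: f=-0.332810 → w ← 2.003200 + 0.36·(-0.332810) = 1.883388
x=1.720000, w=1.883388: f=0.132848 → w ← 1.883388 + 0.36·0.132848 = 1.931214
w(2.08) ≈ 1.9312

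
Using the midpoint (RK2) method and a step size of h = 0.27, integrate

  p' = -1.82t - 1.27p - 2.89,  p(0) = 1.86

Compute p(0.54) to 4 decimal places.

-0.3799

Midpoint: k1 = f(t_n, p_n); k2 = f(t_n + h/2, p_n + (h/2)·k1); p_{n+1} = p_n + h·k2.
t=0.000000, p=1.860000:
  k1 = f(0.000000, 1.860000) = -5.252200
  k2 = f(0.135000, 1.150953) = -4.597410
  p ← 1.860000 + 0.27·(-4.597410) = 0.618699
t=0.270000, p=0.618699:
  k1 = f(0.270000, 0.618699) = -4.167148
  k2 = f(0.405000, 0.056134) = -3.698390
  p ← 0.618699 + 0.27·(-3.698390) = -0.379866
p(0.54) ≈ -0.3799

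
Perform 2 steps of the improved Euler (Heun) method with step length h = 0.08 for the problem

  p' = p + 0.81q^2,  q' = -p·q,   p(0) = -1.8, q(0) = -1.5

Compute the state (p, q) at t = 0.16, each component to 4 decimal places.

-1.6918, -1.9907

Heun on (p,q): k1 = f(t_n, state_n); k2 = f(t_n + h, state_n + h·k1); state_{n+1} = state_n + (h/2)·(k1 + k2).
0.000000: (-1.800000, -1.500000)
  k1 = (0.022500, -2.700000)
  predictor → (-1.798200, -1.716000)
  k2 = (0.586971, -3.085711)
  → (-1.775621, -1.731428)
0.080000: (-1.775621, -1.731428)
  k1 = (0.652633, -3.074361)
  predictor → (-1.723411, -1.977377)
  k2 = (1.443707, -3.407833)
  → (-1.691768, -1.990716)
(p(0.16), q(0.16)) ≈ (-1.6918, -1.9907)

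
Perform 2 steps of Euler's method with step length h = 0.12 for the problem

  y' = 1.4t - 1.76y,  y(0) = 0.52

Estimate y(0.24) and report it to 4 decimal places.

Euler: y_{n+1} = y_n + h·f(t_n, y_n).
t=0.000000, y=0.520000: f=-0.915200 → y ← 0.520000 + 0.12·(-0.915200) = 0.410176
t=0.120000, y=0.410176: f=-0.553910 → y ← 0.410176 + 0.12·(-0.553910) = 0.343707
y(0.24) ≈ 0.3437

0.3437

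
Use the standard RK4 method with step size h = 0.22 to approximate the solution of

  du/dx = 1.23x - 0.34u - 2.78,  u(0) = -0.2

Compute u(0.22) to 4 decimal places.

-0.7458

RK4: k1 = f(x_n, u_n); k2 = f(x_n + h/2, u_n + (h/2)·k1); k3 = f(x_n + h/2, u_n + (h/2)·k2); k4 = f(x_n + h, u_n + h·k3); u_{n+1} = u_n + (h/6)·(k1 + 2k2 + 2k3 + k4).
x=0.000000, u=-0.200000:
  k1 = f(0.000000, -0.200000) = -2.712000
  k2 = f(0.110000, -0.498320) = -2.475271
  k3 = f(0.110000, -0.472280) = -2.484125
  k4 = f(0.220000, -0.746507) = -2.255587
  u ← -0.200000 + (0.22/6)·(k1 + 2k2 + 2k3 + k4) = -0.745834
u(0.22) ≈ -0.7458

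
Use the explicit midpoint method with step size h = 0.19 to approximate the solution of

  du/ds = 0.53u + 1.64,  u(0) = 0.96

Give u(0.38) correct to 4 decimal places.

Midpoint: k1 = f(s_n, u_n); k2 = f(s_n + h/2, u_n + (h/2)·k1); u_{n+1} = u_n + h·k2.
s=0.000000, u=0.960000:
  k1 = f(0.000000, 0.960000) = 2.148800
  k2 = f(0.095000, 1.164136) = 2.256992
  u ← 0.960000 + 0.19·2.256992 = 1.388828
s=0.190000, u=1.388828:
  k1 = f(0.190000, 1.388828) = 2.376079
  k2 = f(0.285000, 1.614556) = 2.495715
  u ← 1.388828 + 0.19·2.495715 = 1.863014
u(0.38) ≈ 1.8630

1.8630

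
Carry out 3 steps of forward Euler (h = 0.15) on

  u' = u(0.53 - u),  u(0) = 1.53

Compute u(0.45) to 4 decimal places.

Euler: u_{n+1} = u_n + h·f(x_n, u_n).
x=0.000000, u=1.530000: f=-1.530000 → u ← 1.530000 + 0.15·(-1.530000) = 1.300500
x=0.150000, u=1.300500: f=-1.002035 → u ← 1.300500 + 0.15·(-1.002035) = 1.150195
x=0.300000, u=1.150195: f=-0.713345 → u ← 1.150195 + 0.15·(-0.713345) = 1.043193
u(0.45) ≈ 1.0432

1.0432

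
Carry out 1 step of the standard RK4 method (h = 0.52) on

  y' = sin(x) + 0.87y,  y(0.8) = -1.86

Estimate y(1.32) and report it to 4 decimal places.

RK4: k1 = f(x_n, y_n); k2 = f(x_n + h/2, y_n + (h/2)·k1); k3 = f(x_n + h/2, y_n + (h/2)·k2); k4 = f(x_n + h, y_n + h·k3); y_{n+1} = y_n + (h/6)·(k1 + 2k2 + 2k3 + k4).
x=0.800000, y=-1.860000:
  k1 = f(0.800000, -1.860000) = -0.900844
  k2 = f(1.060000, -2.094219) = -0.949615
  k3 = f(1.060000, -2.106900) = -0.960648
  k4 = f(1.320000, -2.359537) = -1.084082
  y ← -1.860000 + (0.52/6)·(k1 + 2k2 + 2k3 + k4) = -2.363139
y(1.32) ≈ -2.3631

-2.3631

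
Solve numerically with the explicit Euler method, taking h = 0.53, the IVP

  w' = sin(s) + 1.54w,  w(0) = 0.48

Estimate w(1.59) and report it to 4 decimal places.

3.8246

Euler: w_{n+1} = w_n + h·f(s_n, w_n).
s=0.000000, w=0.480000: f=0.739200 → w ← 0.480000 + 0.53·0.739200 = 0.871776
s=0.530000, w=0.871776: f=1.848068 → w ← 0.871776 + 0.53·1.848068 = 1.851252
s=1.060000, w=1.851252: f=3.723284 → w ← 1.851252 + 0.53·3.723284 = 3.824593
w(1.59) ≈ 3.8246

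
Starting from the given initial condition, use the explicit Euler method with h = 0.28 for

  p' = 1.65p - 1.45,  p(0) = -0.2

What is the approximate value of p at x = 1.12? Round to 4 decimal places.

Euler: p_{n+1} = p_n + h·f(x_n, p_n).
x=0.000000, p=-0.200000: f=-1.780000 → p ← -0.200000 + 0.28·(-1.780000) = -0.698400
x=0.280000, p=-0.698400: f=-2.602360 → p ← -0.698400 + 0.28·(-2.602360) = -1.427061
x=0.560000, p=-1.427061: f=-3.804650 → p ← -1.427061 + 0.28·(-3.804650) = -2.492363
x=0.840000, p=-2.492363: f=-5.562399 → p ← -2.492363 + 0.28·(-5.562399) = -4.049835
p(1.12) ≈ -4.0498

-4.0498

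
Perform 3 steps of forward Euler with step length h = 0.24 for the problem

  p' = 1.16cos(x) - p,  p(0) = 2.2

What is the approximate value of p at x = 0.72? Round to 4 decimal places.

1.5790

Euler: p_{n+1} = p_n + h·f(x_n, p_n).
x=0.000000, p=2.200000: f=-1.040000 → p ← 2.200000 + 0.24·(-1.040000) = 1.950400
x=0.240000, p=1.950400: f=-0.823648 → p ← 1.950400 + 0.24·(-0.823648) = 1.752724
x=0.480000, p=1.752724: f=-0.723810 → p ← 1.752724 + 0.24·(-0.723810) = 1.579010
p(0.72) ≈ 1.5790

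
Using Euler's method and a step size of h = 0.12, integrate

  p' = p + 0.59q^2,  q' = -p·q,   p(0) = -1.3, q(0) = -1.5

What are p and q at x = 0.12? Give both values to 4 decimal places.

-1.2967, -1.7340

Euler on (p,q): p_{n+1} = p_n + h·p', q_{n+1} = q_n + h·q'.
0.000000: (-1.300000, -1.500000); f=(0.027500, -1.950000) → (-1.296700, -1.734000)
(p(0.12), q(0.12)) ≈ (-1.2967, -1.7340)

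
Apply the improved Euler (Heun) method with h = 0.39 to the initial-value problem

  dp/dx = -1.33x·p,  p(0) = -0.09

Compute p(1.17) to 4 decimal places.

-0.0368

Heun: k1 = f(x_n, p_n); k2 = f(x_n + h, p_n + h·k1); p_{n+1} = p_n + (h/2)·(k1 + k2).
x=0.000000, p=-0.090000:
  k1 = f(0.000000, -0.090000) = 0.000000
  k2 = f(0.390000, -0.090000) = 0.046683
  p ← -0.090000 + (0.39/2)·(0.000000 + 0.046683) = -0.080897
x=0.390000, p=-0.080897:
  k1 = f(0.390000, -0.080897) = 0.041961
  k2 = f(0.780000, -0.064532) = 0.066945
  p ← -0.080897 + (0.39/2)·(0.041961 + 0.066945) = -0.059660
x=0.780000, p=-0.059660:
  k1 = f(0.780000, -0.059660) = 0.061891
  k2 = f(1.170000, -0.035522) = 0.055276
  p ← -0.059660 + (0.39/2)·(0.061891 + 0.055276) = -0.036812
p(1.17) ≈ -0.0368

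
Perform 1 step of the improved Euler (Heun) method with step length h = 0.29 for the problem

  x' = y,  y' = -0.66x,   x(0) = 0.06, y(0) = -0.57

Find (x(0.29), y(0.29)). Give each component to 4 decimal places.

Heun on (x,y): k1 = f(t_n, state_n); k2 = f(t_n + h, state_n + h·k1); state_{n+1} = state_n + (h/2)·(k1 + k2).
0.000000: (0.060000, -0.570000)
  k1 = (-0.570000, -0.039600)
  predictor → (-0.105300, -0.581484)
  k2 = (-0.581484, 0.069498)
  → (-0.106965, -0.565665)
(x(0.29), y(0.29)) ≈ (-0.1070, -0.5657)

-0.1070, -0.5657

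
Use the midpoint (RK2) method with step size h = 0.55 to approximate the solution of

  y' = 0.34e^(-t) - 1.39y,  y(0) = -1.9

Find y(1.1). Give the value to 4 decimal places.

Midpoint: k1 = f(t_n, y_n); k2 = f(t_n + h/2, y_n + (h/2)·k1); y_{n+1} = y_n + h·k2.
t=0.000000, y=-1.900000:
  k1 = f(0.000000, -1.900000) = 2.981000
  k2 = f(0.275000, -1.080225) = 1.759767
  y ← -1.900000 + 0.55·1.759767 = -0.932128
t=0.550000, y=-0.932128:
  k1 = f(0.550000, -0.932128) = 1.491821
  k2 = f(0.825000, -0.521877) = 0.874409
  y ← -0.932128 + 0.55·0.874409 = -0.451203
y(1.1) ≈ -0.4512

-0.4512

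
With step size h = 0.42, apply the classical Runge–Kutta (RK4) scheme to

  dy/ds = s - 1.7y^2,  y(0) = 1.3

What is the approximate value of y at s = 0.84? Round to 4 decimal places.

RK4: k1 = f(s_n, y_n); k2 = f(s_n + h/2, y_n + (h/2)·k1); k3 = f(s_n + h/2, y_n + (h/2)·k2); k4 = f(s_n + h, y_n + h·k3); y_{n+1} = y_n + (h/6)·(k1 + 2k2 + 2k3 + k4).
s=0.000000, y=1.300000:
  k1 = f(0.000000, 1.300000) = -2.873000
  k2 = f(0.210000, 0.696670) = -0.615093
  k3 = f(0.210000, 1.170830) = -2.120434
  k4 = f(0.420000, 0.409418) = 0.135041
  y ← 1.300000 + (0.42/6)·(k1 + 2k2 + 2k3 + k4) = 0.725369
s=0.420000, y=0.725369:
  k1 = f(0.420000, 0.725369) = -0.474472
  k2 = f(0.630000, 0.625730) = -0.035614
  k3 = f(0.630000, 0.717890) = -0.246122
  k4 = f(0.840000, 0.621998) = 0.182302
  y ← 0.725369 + (0.42/6)·(k1 + 2k2 + 2k3 + k4) = 0.665474
y(0.84) ≈ 0.6655

0.6655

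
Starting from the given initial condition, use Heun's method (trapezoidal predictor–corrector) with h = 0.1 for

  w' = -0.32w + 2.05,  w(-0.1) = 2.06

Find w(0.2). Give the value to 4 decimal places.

Heun: k1 = f(x_n, w_n); k2 = f(x_n + h, w_n + h·k1); w_{n+1} = w_n + (h/2)·(k1 + k2).
x=-0.100000, w=2.060000:
  k1 = f(-0.100000, 2.060000) = 1.390800
  k2 = f(0.000000, 2.199080) = 1.346294
  w ← 2.060000 + (0.1/2)·(1.390800 + 1.346294) = 2.196855
x=0.000000, w=2.196855:
  k1 = f(0.000000, 2.196855) = 1.347006
  k2 = f(0.100000, 2.331555) = 1.303902
  w ← 2.196855 + (0.1/2)·(1.347006 + 1.303902) = 2.329400
x=0.100000, w=2.329400:
  k1 = f(0.100000, 2.329400) = 1.304592
  k2 = f(0.200000, 2.459859) = 1.262845
  w ← 2.329400 + (0.1/2)·(1.304592 + 1.262845) = 2.457772
w(0.2) ≈ 2.4578

2.4578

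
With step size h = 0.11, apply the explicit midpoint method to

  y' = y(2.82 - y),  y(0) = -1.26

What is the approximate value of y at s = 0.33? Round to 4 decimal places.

Midpoint: k1 = f(s_n, y_n); k2 = f(s_n + h/2, y_n + (h/2)·k1); y_{n+1} = y_n + h·k2.
s=0.000000, y=-1.260000:
  k1 = f(0.000000, -1.260000) = -5.140800
  k2 = f(0.055000, -1.542744) = -6.730597
  y ← -1.260000 + 0.11·(-6.730597) = -2.000366
s=0.110000, y=-2.000366:
  k1 = f(0.110000, -2.000366) = -9.642494
  k2 = f(0.165000, -2.530703) = -13.541039
  y ← -2.000366 + 0.11·(-13.541039) = -3.489880
s=0.220000, y=-3.489880:
  k1 = f(0.220000, -3.489880) = -22.020724
  k2 = f(0.275000, -4.701020) = -35.356463
  y ← -3.489880 + 0.11·(-35.356463) = -7.379091
y(0.33) ≈ -7.3791

-7.3791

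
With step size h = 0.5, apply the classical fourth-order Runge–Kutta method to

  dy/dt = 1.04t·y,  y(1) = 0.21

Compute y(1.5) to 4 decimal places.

0.4020

RK4: k1 = f(t_n, y_n); k2 = f(t_n + h/2, y_n + (h/2)·k1); k3 = f(t_n + h/2, y_n + (h/2)·k2); k4 = f(t_n + h, y_n + h·k3); y_{n+1} = y_n + (h/6)·(k1 + 2k2 + 2k3 + k4).
t=1.000000, y=0.210000:
  k1 = f(1.000000, 0.210000) = 0.218400
  k2 = f(1.250000, 0.264600) = 0.343980
  k3 = f(1.250000, 0.295995) = 0.384794
  k4 = f(1.500000, 0.402397) = 0.627739
  y ← 0.210000 + (0.5/6)·(k1 + 2k2 + 2k3 + k4) = 0.401974
y(1.5) ≈ 0.4020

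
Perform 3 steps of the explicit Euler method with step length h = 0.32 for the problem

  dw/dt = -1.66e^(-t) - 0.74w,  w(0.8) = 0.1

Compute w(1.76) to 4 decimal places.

Euler: w_{n+1} = w_n + h·f(t_n, w_n).
t=0.800000, w=0.100000: f=-0.819886 → w ← 0.100000 + 0.32·(-0.819886) = -0.162364
t=1.120000, w=-0.162364: f=-0.421475 → w ← -0.162364 + 0.32·(-0.421475) = -0.297236
t=1.440000, w=-0.297236: f=-0.173346 → w ← -0.297236 + 0.32·(-0.173346) = -0.352706
w(1.76) ≈ -0.3527

-0.3527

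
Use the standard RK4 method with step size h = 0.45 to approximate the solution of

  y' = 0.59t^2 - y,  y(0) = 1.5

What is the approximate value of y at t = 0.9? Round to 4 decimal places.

RK4: k1 = f(t_n, y_n); k2 = f(t_n + h/2, y_n + (h/2)·k1); k3 = f(t_n + h/2, y_n + (h/2)·k2); k4 = f(t_n + h, y_n + h·k3); y_{n+1} = y_n + (h/6)·(k1 + 2k2 + 2k3 + k4).
t=0.000000, y=1.500000:
  k1 = f(0.000000, 1.500000) = -1.500000
  k2 = f(0.225000, 1.162500) = -1.132631
  k3 = f(0.225000, 1.245158) = -1.215289
  k4 = f(0.450000, 0.953120) = -0.833645
  y ← 1.500000 + (0.45/6)·(k1 + 2k2 + 2k3 + k4) = 0.972789
t=0.450000, y=0.972789:
  k1 = f(0.450000, 0.972789) = -0.853314
  k2 = f(0.675000, 0.780793) = -0.511974
  k3 = f(0.675000, 0.857594) = -0.588776
  k4 = f(0.900000, 0.707840) = -0.229940
  y ← 0.972789 + (0.45/6)·(k1 + 2k2 + 2k3 + k4) = 0.726432
y(0.9) ≈ 0.7264

0.7264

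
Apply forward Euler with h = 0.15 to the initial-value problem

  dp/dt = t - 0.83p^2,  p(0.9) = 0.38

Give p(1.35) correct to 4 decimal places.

Euler: p_{n+1} = p_n + h·f(t_n, p_n).
t=0.900000, p=0.380000: f=0.780148 → p ← 0.380000 + 0.15·0.780148 = 0.497022
t=1.050000, p=0.497022: f=0.844964 → p ← 0.497022 + 0.15·0.844964 = 0.623767
t=1.200000, p=0.623767: f=0.877059 → p ← 0.623767 + 0.15·0.877059 = 0.755326
p(1.35) ≈ 0.7553

0.7553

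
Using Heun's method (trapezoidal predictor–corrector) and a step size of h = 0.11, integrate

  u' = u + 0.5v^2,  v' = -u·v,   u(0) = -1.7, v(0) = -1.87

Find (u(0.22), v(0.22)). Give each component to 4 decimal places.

Heun on (u,v): k1 = f(t_n, state_n); k2 = f(t_n + h, state_n + h·k1); state_{n+1} = state_n + (h/2)·(k1 + k2).
0.000000: (-1.700000, -1.870000)
  k1 = (0.048450, -3.179000)
  predictor → (-1.694670, -2.219690)
  k2 = (0.768841, -3.761643)
  → (-1.655049, -2.251735)
0.110000: (-1.655049, -2.251735)
  k1 = (0.880107, -3.726732)
  predictor → (-1.558237, -2.661676)
  k2 = (1.984022, -4.147522)
  → (-1.497522, -2.684819)
(u(0.22), v(0.22)) ≈ (-1.4975, -2.6848)

-1.4975, -2.6848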